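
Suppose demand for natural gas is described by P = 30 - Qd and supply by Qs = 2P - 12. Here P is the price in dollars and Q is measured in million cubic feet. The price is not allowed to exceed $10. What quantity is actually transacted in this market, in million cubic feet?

Rearranging demand gives Qd = 30 - P. Setting quantity demanded equal to quantity supplied, 30 - P = 2P - 12, gives P* = 14 and Q* = 16.
Since 10 < 14, the ceiling is binding.
At P = 10: Qd = 30 - 10 = 20 and Qs = 2·10 - 12 = 8.
The quantity actually transacted is the short side, supply: 8.

8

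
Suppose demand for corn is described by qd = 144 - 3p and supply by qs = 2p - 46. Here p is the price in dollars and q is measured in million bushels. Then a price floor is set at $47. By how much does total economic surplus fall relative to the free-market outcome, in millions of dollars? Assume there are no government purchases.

Equilibrium: 144 - 3p = 2p - 46, so 190 = 5p and p* = 38, q* = 30.
Because the floor (47) lies above the market-clearing price, it is binding.
At p = 47: qd = 144 - 3·47 = 3 and qs = 2·47 - 46 = 48.
Quantity traded falls to 3. At q = 3 the demand price is (144 - 3)/3 = 47 and the supply price is (46 + 3)/2 = 24.5.
Deadweight loss = ½ · (47 - 24.5) · (30 - 3) = ½ · 22.5 · 27 = 303.75.

303.75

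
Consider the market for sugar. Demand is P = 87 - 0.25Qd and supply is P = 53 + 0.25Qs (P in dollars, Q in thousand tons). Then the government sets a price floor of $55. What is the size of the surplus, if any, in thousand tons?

0

Rearranging demand gives Qd = 348 - 4P; rearranging supply gives Qs = 4P - 212. In a free market, 348 - 4P = 4P - 212 gives the equilibrium P* = 70, Q* = 68.
The floor of 55 is below the equilibrium price 70, so it is not binding; the market clears at P* = 70, Q* = 68.
Since the control does not bind, there is no surplus.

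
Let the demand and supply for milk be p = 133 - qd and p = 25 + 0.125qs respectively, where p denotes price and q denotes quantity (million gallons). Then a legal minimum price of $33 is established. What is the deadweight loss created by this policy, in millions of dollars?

Rearranging demand gives qd = 133 - p; rearranging supply gives qs = 8p - 200. Without the control the market clears where 133 - p = 8p - 200, i.e. p* = 37 and q* = 96.
The floor of 33 is below the equilibrium price 37, so it is not binding; the market clears at p* = 37, q* = 96.
Since the control does not bind, no trades are prevented and deadweight loss is zero.

0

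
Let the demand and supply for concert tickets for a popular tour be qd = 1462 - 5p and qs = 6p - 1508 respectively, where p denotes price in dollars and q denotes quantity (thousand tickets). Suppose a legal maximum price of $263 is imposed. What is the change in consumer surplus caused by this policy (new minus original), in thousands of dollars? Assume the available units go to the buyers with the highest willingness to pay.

313.6

Without the control the market clears where 1462 - 5p = 6p - 1508, i.e. p* = 270 and q* = 112.
Since 263 < 270, the ceiling is binding.
At p = 263: qd = 1462 - 5·263 = 147 and qs = 6·263 - 1508 = 70.
Consumer surplus without the control is ½ · (292.4 - 270) · 112 = 1254.4.
With the ceiling, 70 units are sold at 263 (assume they go to the highest-value buyers). The demand price at q = 70 is 278.4, so CS = ½ · [(292.4 - 263) + (278.4 - 263)] · 70 = 1568.
Change in consumer surplus = 1568 - 1254.4 = 313.6.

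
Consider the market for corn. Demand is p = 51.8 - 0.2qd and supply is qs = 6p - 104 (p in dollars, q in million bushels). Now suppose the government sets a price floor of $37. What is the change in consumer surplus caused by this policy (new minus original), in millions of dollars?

-336

Rearranging demand gives qd = 259 - 5p. In a free market, 259 - 5p = 6p - 104 gives the equilibrium p* = 33, q* = 94.
The floor of 37 is above the equilibrium price 33, so it binds.
At p = 37: qd = 259 - 5·37 = 74 and qs = 6·37 - 104 = 118.
Consumer surplus without the control is ½ · (51.8 - 33) · 94 = 883.6.
With the floor, consumers buy 74 units at 37, so CS = ½ · (51.8 - 37) · 74 = 547.6.
Change in consumer surplus = 547.6 - 883.6 = -336.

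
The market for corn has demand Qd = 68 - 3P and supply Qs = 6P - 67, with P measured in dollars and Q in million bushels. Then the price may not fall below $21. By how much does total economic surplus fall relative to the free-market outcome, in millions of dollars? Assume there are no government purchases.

81

Equilibrium: 68 - 3P = 6P - 67, so 135 = 9P and P* = 15, Q* = 23.
Since 21 > 15, the floor is binding.
At P = 21: Qd = 68 - 3·21 = 5 and Qs = 6·21 - 67 = 59.
Quantity traded falls to 5. At Q = 5 the demand price is (68 - 5)/3 = 21 and the supply price is (67 + 5)/6 = 12.
Deadweight loss = ½ · (21 - 12) · (23 - 5) = ½ · 9 · 18 = 81.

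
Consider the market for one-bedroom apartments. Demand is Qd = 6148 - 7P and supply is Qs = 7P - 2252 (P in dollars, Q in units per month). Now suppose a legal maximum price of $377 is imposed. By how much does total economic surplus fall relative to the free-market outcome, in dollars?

In a free market, 6148 - 7P = 7P - 2252 gives the equilibrium P* = 600, Q* = 1948.
The ceiling of 377 is below the equilibrium price 600, so it binds.
At P = 377: Qd = 6148 - 7·377 = 3509 and Qs = 7·377 - 2252 = 387.
Quantity traded falls to 387. At Q = 387 the demand price is (6148 - 387)/7 = 823 and the supply price is (2252 + 387)/7 = 377.
Deadweight loss = ½ · (823 - 377) · (1948 - 387) = ½ · 446 · 1561 = 348103.

348103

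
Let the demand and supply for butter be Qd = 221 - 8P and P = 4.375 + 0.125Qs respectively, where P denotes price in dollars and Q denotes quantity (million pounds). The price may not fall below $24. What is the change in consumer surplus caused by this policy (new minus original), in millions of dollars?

Rearranging supply gives Qs = 8P - 35. Without the control the market clears where 221 - 8P = 8P - 35, i.e. P* = 16 and Q* = 93.
Since 24 > 16, the floor is binding.
At P = 24: Qd = 221 - 8·24 = 29 and Qs = 8·24 - 35 = 157.
Consumer surplus without the control is ½ · (27.625 - 16) · 93 = 540.5625.
With the floor, consumers buy 29 units at 24, so CS = ½ · (27.625 - 24) · 29 = 52.5625.
Change in consumer surplus = 52.5625 - 540.5625 = -488.

-488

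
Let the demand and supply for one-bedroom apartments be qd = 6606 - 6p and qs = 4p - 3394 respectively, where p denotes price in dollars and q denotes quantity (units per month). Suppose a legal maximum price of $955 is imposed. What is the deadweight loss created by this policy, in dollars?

Equilibrium: 6606 - 6p = 4p - 3394, so 10000 = 10p and p* = 1000, q* = 606.
Since 955 < 1000, the ceiling is binding.
At p = 955: qd = 6606 - 6·955 = 876 and qs = 4·955 - 3394 = 426.
Quantity traded falls to 426. At q = 426 the demand price is (6606 - 426)/6 = 1030 and the supply price is (3394 + 426)/4 = 955.
Deadweight loss = ½ · (1030 - 955) · (606 - 426) = ½ · 75 · 180 = 6750.

6750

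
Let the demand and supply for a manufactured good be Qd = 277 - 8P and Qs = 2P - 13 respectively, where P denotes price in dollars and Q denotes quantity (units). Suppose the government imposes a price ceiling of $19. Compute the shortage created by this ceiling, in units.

Setting quantity demanded equal to quantity supplied, 277 - 8P = 2P - 13, gives P* = 29 and Q* = 45.
The ceiling of 19 is below the equilibrium price 29, so it binds.
At P = 19: Qd = 277 - 8·19 = 125 and Qs = 2·19 - 13 = 25.
Shortage = Qd - Qs = 125 - 25 = 100.

100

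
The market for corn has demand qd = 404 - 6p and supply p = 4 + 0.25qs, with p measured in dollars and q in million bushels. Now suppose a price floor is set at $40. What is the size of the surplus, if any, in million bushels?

0

Rearranging supply gives qs = 4p - 16. Equilibrium: 404 - 6p = 4p - 16, so 420 = 10p and p* = 42, q* = 152.
The floor of 40 is below the equilibrium price 42, so it is not binding; the market clears at p* = 42, q* = 152.
Since the control does not bind, there is no surplus.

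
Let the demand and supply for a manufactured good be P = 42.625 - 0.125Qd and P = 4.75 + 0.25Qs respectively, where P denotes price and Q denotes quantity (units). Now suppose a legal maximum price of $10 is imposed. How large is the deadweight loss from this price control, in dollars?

1200

Rearranging demand gives Qd = 341 - 8P; rearranging supply gives Qs = 4P - 19. In a free market, 341 - 8P = 4P - 19 gives the equilibrium P* = 30, Q* = 101.
The ceiling of 10 is below the equilibrium price 30, so it binds.
At P = 10: Qd = 341 - 8·10 = 261 and Qs = 4·10 - 19 = 21.
Quantity traded falls to 21. At Q = 21 the demand price is (341 - 21)/8 = 40 and the supply price is (19 + 21)/4 = 10.
Deadweight loss = ½ · (40 - 10) · (101 - 21) = ½ · 30 · 80 = 1200.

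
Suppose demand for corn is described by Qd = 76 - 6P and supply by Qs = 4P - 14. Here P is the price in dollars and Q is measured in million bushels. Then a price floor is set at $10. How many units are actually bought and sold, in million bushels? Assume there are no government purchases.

Without the control the market clears where 76 - 6P = 4P - 14, i.e. P* = 9 and Q* = 22.
Since 10 > 9, the floor is binding.
At P = 10: Qd = 76 - 6·10 = 16 and Qs = 4·10 - 14 = 26.
The quantity actually transacted is the short side, demand: 16.

16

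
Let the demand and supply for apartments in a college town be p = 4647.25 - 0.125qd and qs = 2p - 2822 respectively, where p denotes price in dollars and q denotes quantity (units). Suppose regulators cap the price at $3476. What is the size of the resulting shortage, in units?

Rearranging demand gives qd = 37178 - 8p. In a free market, 37178 - 8p = 2p - 2822 gives the equilibrium p* = 4000, q* = 5178.
The ceiling of 3476 is below the equilibrium price 4000, so it binds.
At p = 3476: qd = 37178 - 8·3476 = 9370 and qs = 2·3476 - 2822 = 4130.
Shortage = qd - qs = 9370 - 4130 = 5240.

5240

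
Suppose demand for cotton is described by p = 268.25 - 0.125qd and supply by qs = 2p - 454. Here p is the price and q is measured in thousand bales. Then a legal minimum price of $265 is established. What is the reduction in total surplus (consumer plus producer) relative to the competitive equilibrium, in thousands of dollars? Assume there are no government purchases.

Rearranging demand gives qd = 2146 - 8p. Setting quantity demanded equal to quantity supplied, 2146 - 8p = 2p - 454, gives p* = 260 and q* = 66.
Since 265 > 260, the floor is binding.
At p = 265: qd = 2146 - 8·265 = 26 and qs = 2·265 - 454 = 76.
Quantity traded falls to 26. At q = 26 the demand price is (2146 - 26)/8 = 265 and the supply price is (454 + 26)/2 = 240.
Deadweight loss = ½ · (265 - 240) · (66 - 26) = ½ · 25 · 40 = 500.

500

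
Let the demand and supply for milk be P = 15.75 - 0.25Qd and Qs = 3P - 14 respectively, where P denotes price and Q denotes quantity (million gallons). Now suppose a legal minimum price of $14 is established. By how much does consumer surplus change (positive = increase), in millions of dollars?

-39

Rearranging demand gives Qd = 63 - 4P. Without the control the market clears where 63 - 4P = 3P - 14, i.e. P* = 11 and Q* = 19.
Because the floor (14) lies above the market-clearing price, it is binding.
At P = 14: Qd = 63 - 4·14 = 7 and Qs = 3·14 - 14 = 28.
Consumer surplus without the control is ½ · (15.75 - 11) · 19 = 45.125.
With the floor, consumers buy 7 units at 14, so CS = ½ · (15.75 - 14) · 7 = 6.125.
Change in consumer surplus = 6.125 - 45.125 = -39.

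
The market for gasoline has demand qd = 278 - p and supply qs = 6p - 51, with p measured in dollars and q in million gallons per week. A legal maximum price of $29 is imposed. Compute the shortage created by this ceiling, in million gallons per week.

Setting quantity demanded equal to quantity supplied, 278 - p = 6p - 51, gives p* = 47 and q* = 231.
Since 29 < 47, the ceiling is binding.
At p = 29: qd = 278 - 29 = 249 and qs = 6·29 - 51 = 123.
Shortage = qd - qs = 249 - 123 = 126.

126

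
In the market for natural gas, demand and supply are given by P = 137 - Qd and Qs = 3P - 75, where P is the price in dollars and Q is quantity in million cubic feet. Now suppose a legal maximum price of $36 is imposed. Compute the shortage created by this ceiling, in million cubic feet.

Rearranging demand gives Qd = 137 - P. Setting quantity demanded equal to quantity supplied, 137 - P = 3P - 75, gives P* = 53 and Q* = 84.
Because the ceiling (36) lies below the market-clearing price, it is binding.
At P = 36: Qd = 137 - 36 = 101 and Qs = 3·36 - 75 = 33.
Shortage = Qd - Qs = 101 - 33 = 68.

68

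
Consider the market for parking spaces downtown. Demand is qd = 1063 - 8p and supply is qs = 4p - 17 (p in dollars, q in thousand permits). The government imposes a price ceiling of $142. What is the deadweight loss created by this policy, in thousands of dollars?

Setting quantity demanded equal to quantity supplied, 1063 - 8p = 4p - 17, gives p* = 90 and q* = 343.
Since 142 is above p* = 90, the ceiling does not bind and the free-market outcome prevails.
Since the control does not bind, no trades are prevented and deadweight loss is zero.

0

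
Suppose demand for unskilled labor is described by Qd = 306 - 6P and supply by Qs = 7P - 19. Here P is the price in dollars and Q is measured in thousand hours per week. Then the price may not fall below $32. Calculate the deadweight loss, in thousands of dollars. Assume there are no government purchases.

273

Equilibrium: 306 - 6P = 7P - 19, so 325 = 13P and P* = 25, Q* = 156.
Since 32 > 25, the floor is binding.
At P = 32: Qd = 306 - 6·32 = 114 and Qs = 7·32 - 19 = 205.
Quantity traded falls to 114. At Q = 114 the demand price is (306 - 114)/6 = 32 and the supply price is (19 + 114)/7 = 19.
Deadweight loss = ½ · (32 - 19) · (156 - 114) = ½ · 13 · 42 = 273.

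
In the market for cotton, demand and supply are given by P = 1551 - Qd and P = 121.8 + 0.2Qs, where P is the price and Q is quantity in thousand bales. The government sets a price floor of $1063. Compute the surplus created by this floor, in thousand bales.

Rearranging demand gives Qd = 1551 - P; rearranging supply gives Qs = 5P - 609. Without the control the market clears where 1551 - P = 5P - 609, i.e. P* = 360 and Q* = 1191.
The floor of 1063 is above the equilibrium price 360, so it binds.
At P = 1063: Qd = 1551 - 1063 = 488 and Qs = 5·1063 - 609 = 4706.
Surplus = Qs - Qd = 4706 - 488 = 4218.

4218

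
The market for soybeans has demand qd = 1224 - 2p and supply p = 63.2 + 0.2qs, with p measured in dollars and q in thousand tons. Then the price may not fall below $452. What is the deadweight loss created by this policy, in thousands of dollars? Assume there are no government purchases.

Rearranging supply gives qs = 5p - 316. Equilibrium: 1224 - 2p = 5p - 316, so 1540 = 7p and p* = 220, q* = 784.
Since 452 > 220, the floor is binding.
At p = 452: qd = 1224 - 2·452 = 320 and qs = 5·452 - 316 = 1944.
Quantity traded falls to 320. At q = 320 the demand price is (1224 - 320)/2 = 452 and the supply price is (316 + 320)/5 = 127.2.
Deadweight loss = ½ · (452 - 127.2) · (784 - 320) = ½ · 324.8 · 464 = 75353.6.

75353.6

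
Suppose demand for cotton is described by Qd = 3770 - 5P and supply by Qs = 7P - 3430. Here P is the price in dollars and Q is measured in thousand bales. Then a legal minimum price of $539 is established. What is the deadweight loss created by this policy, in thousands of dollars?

0

Without the control the market clears where 3770 - 5P = 7P - 3430, i.e. P* = 600 and Q* = 770.
The floor of 539 is below the equilibrium price 600, so it is not binding; the market clears at P* = 600, Q* = 770.
Since the control does not bind, no trades are prevented and deadweight loss is zero.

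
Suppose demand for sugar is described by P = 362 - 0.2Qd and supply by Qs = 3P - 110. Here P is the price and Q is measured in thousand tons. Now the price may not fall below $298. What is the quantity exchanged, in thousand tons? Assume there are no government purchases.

Rearranging demand gives Qd = 1810 - 5P. In a free market, 1810 - 5P = 3P - 110 gives the equilibrium P* = 240, Q* = 610.
Because the floor (298) lies above the market-clearing price, it is binding.
At P = 298: Qd = 1810 - 5·298 = 320 and Qs = 3·298 - 110 = 784.
The quantity actually transacted is the short side, demand: 320.

320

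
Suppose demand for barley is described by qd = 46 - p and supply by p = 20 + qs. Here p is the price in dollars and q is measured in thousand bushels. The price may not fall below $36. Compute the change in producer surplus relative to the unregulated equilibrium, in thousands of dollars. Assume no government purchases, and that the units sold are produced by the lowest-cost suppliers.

Rearranging supply gives qs = p - 20. Equilibrium: 46 - p = p - 20, so 66 = 2p and p* = 33, q* = 13.
Because the floor (36) lies above the market-clearing price, it is binding.
At p = 36: qd = 46 - 36 = 10 and qs = 36 - 20 = 16.
Producer surplus without the control is ½ · (33 - 20) · 13 = 84.5.
With the floor, 10 units are sold at 36. The supply price at q = 10 is 30, so PS = ½ · [(36 - 20) + (36 - 30)] · 10 = 110.
Change in producer surplus = 110 - 84.5 = 25.5.

25.5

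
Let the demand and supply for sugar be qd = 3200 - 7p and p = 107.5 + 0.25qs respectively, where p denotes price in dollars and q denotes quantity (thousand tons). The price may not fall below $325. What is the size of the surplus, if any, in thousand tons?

0

Rearranging supply gives qs = 4p - 430. Without the control the market clears where 3200 - 7p = 4p - 430, i.e. p* = 330 and q* = 890.
Since 325 is below p* = 330, the floor does not bind and the free-market outcome prevails.
Since the control does not bind, there is no surplus.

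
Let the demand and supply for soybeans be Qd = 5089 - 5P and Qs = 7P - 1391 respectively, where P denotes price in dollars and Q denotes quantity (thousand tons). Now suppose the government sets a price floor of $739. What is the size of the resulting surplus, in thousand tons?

2388

Equilibrium: 5089 - 5P = 7P - 1391, so 6480 = 12P and P* = 540, Q* = 2389.
Because the floor (739) lies above the market-clearing price, it is binding.
At P = 739: Qd = 5089 - 5·739 = 1394 and Qs = 7·739 - 1391 = 3782.
Surplus = Qs - Qd = 3782 - 1394 = 2388.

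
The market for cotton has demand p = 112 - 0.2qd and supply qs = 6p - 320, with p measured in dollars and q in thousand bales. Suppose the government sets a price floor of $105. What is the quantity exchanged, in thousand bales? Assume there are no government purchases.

35

Rearranging demand gives qd = 560 - 5p. Setting quantity demanded equal to quantity supplied, 560 - 5p = 6p - 320, gives p* = 80 and q* = 160.
The floor of 105 is above the equilibrium price 80, so it binds.
At p = 105: qd = 560 - 5·105 = 35 and qs = 6·105 - 320 = 310.
The quantity actually transacted is the short side, demand: 35.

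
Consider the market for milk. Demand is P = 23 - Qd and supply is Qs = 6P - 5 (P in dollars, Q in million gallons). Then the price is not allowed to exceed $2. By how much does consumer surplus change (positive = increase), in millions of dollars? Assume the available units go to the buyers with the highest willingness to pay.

Rearranging demand gives Qd = 23 - P. Equilibrium: 23 - P = 6P - 5, so 28 = 7P and P* = 4, Q* = 19.
Because the ceiling (2) lies below the market-clearing price, it is binding.
At P = 2: Qd = 23 - 2 = 21 and Qs = 6·2 - 5 = 7.
Consumer surplus without the control is ½ · (23 - 4) · 19 = 180.5.
With the ceiling, 7 units are sold at 2 (assume they go to the highest-value buyers). The demand price at Q = 7 is 16, so CS = ½ · [(23 - 2) + (16 - 2)] · 7 = 122.5.
Change in consumer surplus = 122.5 - 180.5 = -58.

-58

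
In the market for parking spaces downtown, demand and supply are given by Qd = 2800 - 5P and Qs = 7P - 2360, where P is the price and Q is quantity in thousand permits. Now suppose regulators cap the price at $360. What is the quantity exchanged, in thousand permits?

160

In a free market, 2800 - 5P = 7P - 2360 gives the equilibrium P* = 430, Q* = 650.
Because the ceiling (360) lies below the market-clearing price, it is binding.
At P = 360: Qd = 2800 - 5·360 = 1000 and Qs = 7·360 - 2360 = 160.
The quantity actually transacted is the short side, supply: 160.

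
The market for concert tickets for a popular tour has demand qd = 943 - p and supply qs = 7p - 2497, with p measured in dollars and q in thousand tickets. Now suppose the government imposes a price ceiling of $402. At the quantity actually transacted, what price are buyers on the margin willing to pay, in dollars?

In a free market, 943 - p = 7p - 2497 gives the equilibrium p* = 430, q* = 513.
Since 402 < 430, the ceiling is binding.
At p = 402: qd = 943 - 402 = 541 and qs = 7·402 - 2497 = 317.
Only 317 units reach the market. On the demand curve, the marginal buyer's willingness to pay at q = 317 is (943 - 317) = 626.

626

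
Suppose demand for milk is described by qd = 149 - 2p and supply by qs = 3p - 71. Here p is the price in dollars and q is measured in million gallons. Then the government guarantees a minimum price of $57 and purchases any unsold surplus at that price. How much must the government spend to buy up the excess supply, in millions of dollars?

In a free market, 149 - 2p = 3p - 71 gives the equilibrium p* = 44, q* = 61.
The floor of 57 is above the equilibrium price 44, so it binds.
At p = 57: qd = 149 - 2·57 = 35 and qs = 3·57 - 71 = 100.
Surplus = qs - qd = 65.
Government expenditure = surplus × support price = 65 × 57 = 3705.

3705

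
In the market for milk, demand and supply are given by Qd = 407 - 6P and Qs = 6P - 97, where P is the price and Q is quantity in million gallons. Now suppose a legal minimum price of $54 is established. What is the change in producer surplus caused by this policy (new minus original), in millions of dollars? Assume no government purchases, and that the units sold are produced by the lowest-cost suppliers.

564

In a free market, 407 - 6P = 6P - 97 gives the equilibrium P* = 42, Q* = 155.
The floor of 54 is above the equilibrium price 42, so it binds.
At P = 54: Qd = 407 - 6·54 = 83 and Qs = 6·54 - 97 = 227.
Producer surplus without the control is ½ · (42 - 97/6) · 155 = 24025/12.
With the floor, 83 units are sold at 54. The supply price at Q = 83 is 30, so PS = ½ · [(54 - 97/6) + (54 - 30)] · 83 = 30793/12.
Change in producer surplus = 30793/12 - 24025/12 = 564.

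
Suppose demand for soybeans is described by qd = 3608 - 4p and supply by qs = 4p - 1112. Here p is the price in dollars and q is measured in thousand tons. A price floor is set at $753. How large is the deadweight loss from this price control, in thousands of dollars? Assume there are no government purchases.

106276

In a free market, 3608 - 4p = 4p - 1112 gives the equilibrium p* = 590, q* = 1248.
Because the floor (753) lies above the market-clearing price, it is binding.
At p = 753: qd = 3608 - 4·753 = 596 and qs = 4·753 - 1112 = 1900.
Quantity traded falls to 596. At q = 596 the demand price is (3608 - 596)/4 = 753 and the supply price is (1112 + 596)/4 = 427.
Deadweight loss = ½ · (753 - 427) · (1248 - 596) = ½ · 326 · 652 = 106276.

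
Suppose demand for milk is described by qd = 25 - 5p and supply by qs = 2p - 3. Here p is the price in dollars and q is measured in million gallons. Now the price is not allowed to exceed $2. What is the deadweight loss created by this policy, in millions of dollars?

Setting quantity demanded equal to quantity supplied, 25 - 5p = 2p - 3, gives p* = 4 and q* = 5.
The ceiling of 2 is below the equilibrium price 4, so it binds.
At p = 2: qd = 25 - 5·2 = 15 and qs = 2·2 - 3 = 1.
Quantity traded falls to 1. At q = 1 the demand price is (25 - 1)/5 = 4.8 and the supply price is (3 + 1)/2 = 2.
Deadweight loss = ½ · (4.8 - 2) · (5 - 1) = ½ · 2.8 · 4 = 5.6.

5.6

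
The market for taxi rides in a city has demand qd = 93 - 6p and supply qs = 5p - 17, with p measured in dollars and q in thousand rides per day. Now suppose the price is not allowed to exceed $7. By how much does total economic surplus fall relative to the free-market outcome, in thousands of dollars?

41.25

In a free market, 93 - 6p = 5p - 17 gives the equilibrium p* = 10, q* = 33.
Because the ceiling (7) lies below the market-clearing price, it is binding.
At p = 7: qd = 93 - 6·7 = 51 and qs = 5·7 - 17 = 18.
Quantity traded falls to 18. At q = 18 the demand price is (93 - 18)/6 = 12.5 and the supply price is (17 + 18)/5 = 7.
Deadweight loss = ½ · (12.5 - 7) · (33 - 18) = ½ · 5.5 · 15 = 41.25.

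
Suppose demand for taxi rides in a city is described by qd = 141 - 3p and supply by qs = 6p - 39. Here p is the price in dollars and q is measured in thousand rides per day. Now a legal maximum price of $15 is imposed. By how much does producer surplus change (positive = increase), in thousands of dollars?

Equilibrium: 141 - 3p = 6p - 39, so 180 = 9p and p* = 20, q* = 81.
Since 15 < 20, the ceiling is binding.
At p = 15: qd = 141 - 3·15 = 96 and qs = 6·15 - 39 = 51.
Producer surplus without the control is ½ · (20 - 6.5) · 81 = 546.75.
With the ceiling, producers sell 51 units at 15, so PS = ½ · (15 - 6.5) · 51 = 216.75.
Change in producer surplus = 216.75 - 546.75 = -330.

-330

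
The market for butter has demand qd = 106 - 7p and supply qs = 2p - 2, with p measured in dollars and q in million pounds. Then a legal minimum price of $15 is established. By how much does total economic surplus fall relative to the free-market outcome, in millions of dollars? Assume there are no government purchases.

141.75

In a free market, 106 - 7p = 2p - 2 gives the equilibrium p* = 12, q* = 22.
Because the floor (15) lies above the market-clearing price, it is binding.
At p = 15: qd = 106 - 7·15 = 1 and qs = 2·15 - 2 = 28.
Quantity traded falls to 1. At q = 1 the demand price is (106 - 1)/7 = 15 and the supply price is (2 + 1)/2 = 1.5.
Deadweight loss = ½ · (15 - 1.5) · (22 - 1) = ½ · 13.5 · 21 = 141.75.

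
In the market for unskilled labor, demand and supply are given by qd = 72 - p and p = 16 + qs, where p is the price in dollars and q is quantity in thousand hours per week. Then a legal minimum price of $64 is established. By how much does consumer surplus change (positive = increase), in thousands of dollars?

-360

Rearranging supply gives qs = p - 16. In a free market, 72 - p = p - 16 gives the equilibrium p* = 44, q* = 28.
Since 64 > 44, the floor is binding.
At p = 64: qd = 72 - 64 = 8 and qs = 64 - 16 = 48.
Consumer surplus without the control is ½ · (72 - 44) · 28 = 392.
With the floor, consumers buy 8 units at 64, so CS = ½ · (72 - 64) · 8 = 32.
Change in consumer surplus = 32 - 392 = -360.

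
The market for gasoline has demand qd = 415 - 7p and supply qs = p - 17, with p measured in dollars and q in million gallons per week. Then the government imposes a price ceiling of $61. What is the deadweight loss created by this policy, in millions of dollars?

Without the control the market clears where 415 - 7p = p - 17, i.e. p* = 54 and q* = 37.
The ceiling of 61 is above the equilibrium price 54, so it is not binding; the market clears at p* = 54, q* = 37.
Since the control does not bind, no trades are prevented and deadweight loss is zero.

0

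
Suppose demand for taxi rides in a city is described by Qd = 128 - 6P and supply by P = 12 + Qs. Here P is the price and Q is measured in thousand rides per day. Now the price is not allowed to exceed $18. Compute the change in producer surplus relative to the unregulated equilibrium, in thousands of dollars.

-14

Rearranging supply gives Qs = P - 12. Setting quantity demanded equal to quantity supplied, 128 - 6P = P - 12, gives P* = 20 and Q* = 8.
Since 18 < 20, the ceiling is binding.
At P = 18: Qd = 128 - 6·18 = 20 and Qs = 18 - 12 = 6.
Producer surplus without the control is ½ · (20 - 12) · 8 = 32.
With the ceiling, producers sell 6 units at 18, so PS = ½ · (18 - 12) · 6 = 18.
Change in producer surplus = 18 - 32 = -14.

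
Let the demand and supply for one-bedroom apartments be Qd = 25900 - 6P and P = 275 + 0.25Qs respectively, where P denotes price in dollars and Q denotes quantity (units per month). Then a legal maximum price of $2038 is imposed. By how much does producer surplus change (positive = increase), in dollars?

Rearranging supply gives Qs = 4P - 1100. Equilibrium: 25900 - 6P = 4P - 1100, so 27000 = 10P and P* = 2700, Q* = 9700.
Because the ceiling (2038) lies below the market-clearing price, it is binding.
At P = 2038: Qd = 25900 - 6·2038 = 13672 and Qs = 4·2038 - 1100 = 7052.
Producer surplus without the control is ½ · (2700 - 275) · 9700 = 11761250.
With the ceiling, producers sell 7052 units at 2038, so PS = ½ · (2038 - 275) · 7052 = 6216338.
Change in producer surplus = 6216338 - 11761250 = -5544912.

-5544912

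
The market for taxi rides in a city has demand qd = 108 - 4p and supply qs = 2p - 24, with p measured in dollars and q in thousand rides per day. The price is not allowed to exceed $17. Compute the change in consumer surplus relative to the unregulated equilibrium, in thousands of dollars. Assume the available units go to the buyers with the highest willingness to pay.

37.5

Equilibrium: 108 - 4p = 2p - 24, so 132 = 6p and p* = 22, q* = 20.
Because the ceiling (17) lies below the market-clearing price, it is binding.
At p = 17: qd = 108 - 4·17 = 40 and qs = 2·17 - 24 = 10.
Consumer surplus without the control is ½ · (27 - 22) · 20 = 50.
With the ceiling, 10 units are sold at 17 (assume they go to the highest-value buyers). The demand price at q = 10 is 24.5, so CS = ½ · [(27 - 17) + (24.5 - 17)] · 10 = 87.5.
Change in consumer surplus = 87.5 - 50 = 37.5.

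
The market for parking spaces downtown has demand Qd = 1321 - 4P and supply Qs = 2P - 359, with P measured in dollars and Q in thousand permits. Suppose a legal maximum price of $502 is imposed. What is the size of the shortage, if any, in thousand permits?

Setting quantity demanded equal to quantity supplied, 1321 - 4P = 2P - 359, gives P* = 280 and Q* = 201.
The ceiling of 502 is above the equilibrium price 280, so it is not binding; the market clears at P* = 280, Q* = 201.
Since the control does not bind, there is no shortage.

0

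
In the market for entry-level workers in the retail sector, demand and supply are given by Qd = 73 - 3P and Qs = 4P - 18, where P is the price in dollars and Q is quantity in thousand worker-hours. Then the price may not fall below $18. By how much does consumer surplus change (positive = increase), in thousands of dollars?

-132.5

Without the control the market clears where 73 - 3P = 4P - 18, i.e. P* = 13 and Q* = 34.
Since 18 > 13, the floor is binding.
At P = 18: Qd = 73 - 3·18 = 19 and Qs = 4·18 - 18 = 54.
Consumer surplus without the control is ½ · (73/3 - 13) · 34 = 578/3.
With the floor, consumers buy 19 units at 18, so CS = ½ · (73/3 - 18) · 19 = 361/6.
Change in consumer surplus = 361/6 - 578/3 = -132.5.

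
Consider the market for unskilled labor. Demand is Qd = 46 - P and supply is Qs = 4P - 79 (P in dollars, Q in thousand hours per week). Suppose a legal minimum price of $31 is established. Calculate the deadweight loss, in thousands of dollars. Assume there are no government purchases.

Without the control the market clears where 46 - P = 4P - 79, i.e. P* = 25 and Q* = 21.
The floor of 31 is above the equilibrium price 25, so it binds.
At P = 31: Qd = 46 - 31 = 15 and Qs = 4·31 - 79 = 45.
Quantity traded falls to 15. At Q = 15 the demand price is 46 - 15 = 31 and the supply price is (79 + 15)/4 = 23.5.
Deadweight loss = ½ · (31 - 23.5) · (21 - 15) = ½ · 7.5 · 6 = 22.5.

22.5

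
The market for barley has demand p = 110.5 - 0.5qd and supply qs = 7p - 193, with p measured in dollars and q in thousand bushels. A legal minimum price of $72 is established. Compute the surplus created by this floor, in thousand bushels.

234

Rearranging demand gives qd = 221 - 2p. Setting quantity demanded equal to quantity supplied, 221 - 2p = 7p - 193, gives p* = 46 and q* = 129.
Because the floor (72) lies above the market-clearing price, it is binding.
At p = 72: qd = 221 - 2·72 = 77 and qs = 7·72 - 193 = 311.
Surplus = qs - qd = 311 - 77 = 234.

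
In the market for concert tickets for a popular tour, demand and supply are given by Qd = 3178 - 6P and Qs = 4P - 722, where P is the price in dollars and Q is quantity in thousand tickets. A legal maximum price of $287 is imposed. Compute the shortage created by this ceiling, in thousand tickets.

1030

Setting quantity demanded equal to quantity supplied, 3178 - 6P = 4P - 722, gives P* = 390 and Q* = 838.
Since 287 < 390, the ceiling is binding.
At P = 287: Qd = 3178 - 6·287 = 1456 and Qs = 4·287 - 722 = 426.
Shortage = Qd - Qs = 1456 - 426 = 1030.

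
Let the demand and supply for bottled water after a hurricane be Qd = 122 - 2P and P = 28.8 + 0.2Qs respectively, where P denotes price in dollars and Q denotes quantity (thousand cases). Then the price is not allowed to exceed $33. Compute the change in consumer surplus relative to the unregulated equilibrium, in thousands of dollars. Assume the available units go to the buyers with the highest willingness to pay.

Rearranging supply gives Qs = 5P - 144. Setting quantity demanded equal to quantity supplied, 122 - 2P = 5P - 144, gives P* = 38 and Q* = 46.
The ceiling of 33 is below the equilibrium price 38, so it binds.
At P = 33: Qd = 122 - 2·33 = 56 and Qs = 5·33 - 144 = 21.
Consumer surplus without the control is ½ · (61 - 38) · 46 = 529.
With the ceiling, 21 units are sold at 33 (assume they go to the highest-value buyers). The demand price at Q = 21 is 50.5, so CS = ½ · [(61 - 33) + (50.5 - 33)] · 21 = 477.75.
Change in consumer surplus = 477.75 - 529 = -51.25.

-51.25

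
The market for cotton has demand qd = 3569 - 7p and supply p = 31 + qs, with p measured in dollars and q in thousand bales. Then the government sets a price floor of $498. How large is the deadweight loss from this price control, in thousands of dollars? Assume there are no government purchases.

64512

Rearranging supply gives qs = p - 31. Setting quantity demanded equal to quantity supplied, 3569 - 7p = p - 31, gives p* = 450 and q* = 419.
Since 498 > 450, the floor is binding.
At p = 498: qd = 3569 - 7·498 = 83 and qs = 498 - 31 = 467.
Quantity traded falls to 83. At q = 83 the demand price is (3569 - 83)/7 = 498 and the supply price is 31 + 83 = 114.
Deadweight loss = ½ · (498 - 114) · (419 - 83) = ½ · 384 · 336 = 64512.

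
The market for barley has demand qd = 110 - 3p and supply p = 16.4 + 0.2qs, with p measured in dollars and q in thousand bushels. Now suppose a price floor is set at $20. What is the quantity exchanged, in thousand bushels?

Rearranging supply gives qs = 5p - 82. Without the control the market clears where 110 - 3p = 5p - 82, i.e. p* = 24 and q* = 38.
The floor of 20 is below the equilibrium price 24, so it is not binding; the market clears at p* = 24, q* = 38.

38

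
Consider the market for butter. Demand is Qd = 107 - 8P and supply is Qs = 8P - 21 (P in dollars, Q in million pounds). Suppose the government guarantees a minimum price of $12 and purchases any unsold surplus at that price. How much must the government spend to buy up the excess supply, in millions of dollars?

768

In a free market, 107 - 8P = 8P - 21 gives the equilibrium P* = 8, Q* = 43.
Because the floor (12) lies above the market-clearing price, it is binding.
At P = 12: Qd = 107 - 8·12 = 11 and Qs = 8·12 - 21 = 75.
Surplus = Qs - Qd = 64.
Government expenditure = surplus × support price = 64 × 12 = 768.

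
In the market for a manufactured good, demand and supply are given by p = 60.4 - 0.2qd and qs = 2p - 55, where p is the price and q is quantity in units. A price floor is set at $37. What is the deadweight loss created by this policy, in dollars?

Rearranging demand gives qd = 302 - 5p. Without the control the market clears where 302 - 5p = 2p - 55, i.e. p* = 51 and q* = 47.
Since 37 is below p* = 51, the floor does not bind and the free-market outcome prevails.
Since the control does not bind, no trades are prevented and deadweight loss is zero.

0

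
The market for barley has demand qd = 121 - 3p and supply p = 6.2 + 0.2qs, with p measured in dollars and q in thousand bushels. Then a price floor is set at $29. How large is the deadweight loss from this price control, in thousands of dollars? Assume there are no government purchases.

240

Rearranging supply gives qs = 5p - 31. In a free market, 121 - 3p = 5p - 31 gives the equilibrium p* = 19, q* = 64.
Since 29 > 19, the floor is binding.
At p = 29: qd = 121 - 3·29 = 34 and qs = 5·29 - 31 = 114.
Quantity traded falls to 34. At q = 34 the demand price is (121 - 34)/3 = 29 and the supply price is (31 + 34)/5 = 13.
Deadweight loss = ½ · (29 - 13) · (64 - 34) = ½ · 16 · 30 = 240.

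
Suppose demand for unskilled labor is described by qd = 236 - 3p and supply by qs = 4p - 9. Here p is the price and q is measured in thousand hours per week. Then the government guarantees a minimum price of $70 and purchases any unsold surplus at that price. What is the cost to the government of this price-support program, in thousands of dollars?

Without the control the market clears where 236 - 3p = 4p - 9, i.e. p* = 35 and q* = 131.
Because the floor (70) lies above the market-clearing price, it is binding.
At p = 70: qd = 236 - 3·70 = 26 and qs = 4·70 - 9 = 271.
Surplus = qs - qd = 245.
Government expenditure = surplus × support price = 245 × 70 = 17150.

17150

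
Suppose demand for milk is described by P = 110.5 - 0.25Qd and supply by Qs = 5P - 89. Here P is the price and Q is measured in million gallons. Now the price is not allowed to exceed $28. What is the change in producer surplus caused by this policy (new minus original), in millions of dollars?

-3983.5

Rearranging demand gives Qd = 442 - 4P. Without the control the market clears where 442 - 4P = 5P - 89, i.e. P* = 59 and Q* = 206.
The ceiling of 28 is below the equilibrium price 59, so it binds.
At P = 28: Qd = 442 - 4·28 = 330 and Qs = 5·28 - 89 = 51.
Producer surplus without the control is ½ · (59 - 17.8) · 206 = 4243.6.
With the ceiling, producers sell 51 units at 28, so PS = ½ · (28 - 17.8) · 51 = 260.1.
Change in producer surplus = 260.1 - 4243.6 = -3983.5.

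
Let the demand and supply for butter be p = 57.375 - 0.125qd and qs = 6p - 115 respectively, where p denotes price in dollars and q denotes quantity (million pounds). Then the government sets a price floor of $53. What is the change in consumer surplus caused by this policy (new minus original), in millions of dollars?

Rearranging demand gives qd = 459 - 8p. In a free market, 459 - 8p = 6p - 115 gives the equilibrium p* = 41, q* = 131.
The floor of 53 is above the equilibrium price 41, so it binds.
At p = 53: qd = 459 - 8·53 = 35 and qs = 6·53 - 115 = 203.
Consumer surplus without the control is ½ · (57.375 - 41) · 131 = 1072.5625.
With the floor, consumers buy 35 units at 53, so CS = ½ · (57.375 - 53) · 35 = 76.5625.
Change in consumer surplus = 76.5625 - 1072.5625 = -996.

-996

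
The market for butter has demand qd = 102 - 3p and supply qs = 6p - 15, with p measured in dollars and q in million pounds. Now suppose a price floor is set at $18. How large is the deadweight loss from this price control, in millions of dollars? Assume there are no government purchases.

Without the control the market clears where 102 - 3p = 6p - 15, i.e. p* = 13 and q* = 63.
Since 18 > 13, the floor is binding.
At p = 18: qd = 102 - 3·18 = 48 and qs = 6·18 - 15 = 93.
Quantity traded falls to 48. At q = 48 the demand price is (102 - 48)/3 = 18 and the supply price is (15 + 48)/6 = 10.5.
Deadweight loss = ½ · (18 - 10.5) · (63 - 48) = ½ · 7.5 · 15 = 56.25.

56.25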